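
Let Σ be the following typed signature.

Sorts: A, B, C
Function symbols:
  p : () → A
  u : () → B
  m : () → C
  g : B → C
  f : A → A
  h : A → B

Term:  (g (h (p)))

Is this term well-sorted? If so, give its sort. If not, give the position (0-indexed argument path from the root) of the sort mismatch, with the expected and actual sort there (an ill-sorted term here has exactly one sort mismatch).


    (p) : A
  (h (p)) : B
(g (h (p))) : C

well-sorted; sort = C


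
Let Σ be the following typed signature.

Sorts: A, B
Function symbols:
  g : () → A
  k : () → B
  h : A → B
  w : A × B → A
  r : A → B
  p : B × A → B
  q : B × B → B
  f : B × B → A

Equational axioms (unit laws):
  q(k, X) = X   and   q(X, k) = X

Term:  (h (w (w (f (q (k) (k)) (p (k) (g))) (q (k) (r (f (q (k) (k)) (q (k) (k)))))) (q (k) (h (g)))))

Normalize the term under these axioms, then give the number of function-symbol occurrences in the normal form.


size = 14

1. (h (w (w (f (q (k) (k)) (p (k) (g))) (q (k) (r (f (q (k) (k)) (q (k) (k)))))) (q (k) (h (g)))))  →  (h (w (w (f (k) (p (k) (g))) (q (k) (r (f (q (k) (k)) (q (k) (k)))))) (q (k) (h (g)))))
2. (h (w (w (f (k) (p (k) (g))) (q (k) (r (f (q (k) (k)) (q (k) (k)))))) (q (k) (h (g)))))  →  (h (w (w (f (k) (p (k) (g))) (r (f (q (k) (k)) (q (k) (k))))) (q (k) (h (g)))))
3. (h (w (w (f (k) (p (k) (g))) (r (f (q (k) (k)) (q (k) (k))))) (q (k) (h (g)))))  →  (h (w (w (f (k) (p (k) (g))) (r (f (k) (q (k) (k))))) (q (k) (h (g)))))
4. (h (w (w (f (k) (p (k) (g))) (r (f (k) (q (k) (k))))) (q (k) (h (g)))))  →  (h (w (w (f (k) (p (k) (g))) (r (f (k) (k)))) (q (k) (h (g)))))
5. (h (w (w (f (k) (p (k) (g))) (r (f (k) (k)))) (q (k) (h (g)))))  →  (h (w (w (f (k) (p (k) (g))) (r (f (k) (k)))) (h (g))))
normal form: (h (w (w (f (k) (p (k) (g))) (r (f (k) (k)))) (h (g))))


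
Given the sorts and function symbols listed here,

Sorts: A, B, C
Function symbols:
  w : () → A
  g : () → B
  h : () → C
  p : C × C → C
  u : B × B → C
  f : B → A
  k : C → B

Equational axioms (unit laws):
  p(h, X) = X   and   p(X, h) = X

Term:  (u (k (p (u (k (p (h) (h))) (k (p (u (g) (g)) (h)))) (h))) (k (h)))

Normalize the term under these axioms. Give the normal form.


normal form = (u (k (u (k (h)) (k (u (g) (g))))) (k (h)))

1. (u (k (p (u (k (p (h) (h))) (k (p (u (g) (g)) (h)))) (h))) (k (h)))  →  (u (k (u (k (p (h) (h))) (k (p (u (g) (g)) (h))))) (k (h)))
2. (u (k (u (k (p (h) (h))) (k (p (u (g) (g)) (h))))) (k (h)))  →  (u (k (u (k (h)) (k (p (u (g) (g)) (h))))) (k (h)))
3. (u (k (u (k (h)) (k (p (u (g) (g)) (h))))) (k (h)))  →  (u (k (u (k (h)) (k (u (g) (g))))) (k (h)))


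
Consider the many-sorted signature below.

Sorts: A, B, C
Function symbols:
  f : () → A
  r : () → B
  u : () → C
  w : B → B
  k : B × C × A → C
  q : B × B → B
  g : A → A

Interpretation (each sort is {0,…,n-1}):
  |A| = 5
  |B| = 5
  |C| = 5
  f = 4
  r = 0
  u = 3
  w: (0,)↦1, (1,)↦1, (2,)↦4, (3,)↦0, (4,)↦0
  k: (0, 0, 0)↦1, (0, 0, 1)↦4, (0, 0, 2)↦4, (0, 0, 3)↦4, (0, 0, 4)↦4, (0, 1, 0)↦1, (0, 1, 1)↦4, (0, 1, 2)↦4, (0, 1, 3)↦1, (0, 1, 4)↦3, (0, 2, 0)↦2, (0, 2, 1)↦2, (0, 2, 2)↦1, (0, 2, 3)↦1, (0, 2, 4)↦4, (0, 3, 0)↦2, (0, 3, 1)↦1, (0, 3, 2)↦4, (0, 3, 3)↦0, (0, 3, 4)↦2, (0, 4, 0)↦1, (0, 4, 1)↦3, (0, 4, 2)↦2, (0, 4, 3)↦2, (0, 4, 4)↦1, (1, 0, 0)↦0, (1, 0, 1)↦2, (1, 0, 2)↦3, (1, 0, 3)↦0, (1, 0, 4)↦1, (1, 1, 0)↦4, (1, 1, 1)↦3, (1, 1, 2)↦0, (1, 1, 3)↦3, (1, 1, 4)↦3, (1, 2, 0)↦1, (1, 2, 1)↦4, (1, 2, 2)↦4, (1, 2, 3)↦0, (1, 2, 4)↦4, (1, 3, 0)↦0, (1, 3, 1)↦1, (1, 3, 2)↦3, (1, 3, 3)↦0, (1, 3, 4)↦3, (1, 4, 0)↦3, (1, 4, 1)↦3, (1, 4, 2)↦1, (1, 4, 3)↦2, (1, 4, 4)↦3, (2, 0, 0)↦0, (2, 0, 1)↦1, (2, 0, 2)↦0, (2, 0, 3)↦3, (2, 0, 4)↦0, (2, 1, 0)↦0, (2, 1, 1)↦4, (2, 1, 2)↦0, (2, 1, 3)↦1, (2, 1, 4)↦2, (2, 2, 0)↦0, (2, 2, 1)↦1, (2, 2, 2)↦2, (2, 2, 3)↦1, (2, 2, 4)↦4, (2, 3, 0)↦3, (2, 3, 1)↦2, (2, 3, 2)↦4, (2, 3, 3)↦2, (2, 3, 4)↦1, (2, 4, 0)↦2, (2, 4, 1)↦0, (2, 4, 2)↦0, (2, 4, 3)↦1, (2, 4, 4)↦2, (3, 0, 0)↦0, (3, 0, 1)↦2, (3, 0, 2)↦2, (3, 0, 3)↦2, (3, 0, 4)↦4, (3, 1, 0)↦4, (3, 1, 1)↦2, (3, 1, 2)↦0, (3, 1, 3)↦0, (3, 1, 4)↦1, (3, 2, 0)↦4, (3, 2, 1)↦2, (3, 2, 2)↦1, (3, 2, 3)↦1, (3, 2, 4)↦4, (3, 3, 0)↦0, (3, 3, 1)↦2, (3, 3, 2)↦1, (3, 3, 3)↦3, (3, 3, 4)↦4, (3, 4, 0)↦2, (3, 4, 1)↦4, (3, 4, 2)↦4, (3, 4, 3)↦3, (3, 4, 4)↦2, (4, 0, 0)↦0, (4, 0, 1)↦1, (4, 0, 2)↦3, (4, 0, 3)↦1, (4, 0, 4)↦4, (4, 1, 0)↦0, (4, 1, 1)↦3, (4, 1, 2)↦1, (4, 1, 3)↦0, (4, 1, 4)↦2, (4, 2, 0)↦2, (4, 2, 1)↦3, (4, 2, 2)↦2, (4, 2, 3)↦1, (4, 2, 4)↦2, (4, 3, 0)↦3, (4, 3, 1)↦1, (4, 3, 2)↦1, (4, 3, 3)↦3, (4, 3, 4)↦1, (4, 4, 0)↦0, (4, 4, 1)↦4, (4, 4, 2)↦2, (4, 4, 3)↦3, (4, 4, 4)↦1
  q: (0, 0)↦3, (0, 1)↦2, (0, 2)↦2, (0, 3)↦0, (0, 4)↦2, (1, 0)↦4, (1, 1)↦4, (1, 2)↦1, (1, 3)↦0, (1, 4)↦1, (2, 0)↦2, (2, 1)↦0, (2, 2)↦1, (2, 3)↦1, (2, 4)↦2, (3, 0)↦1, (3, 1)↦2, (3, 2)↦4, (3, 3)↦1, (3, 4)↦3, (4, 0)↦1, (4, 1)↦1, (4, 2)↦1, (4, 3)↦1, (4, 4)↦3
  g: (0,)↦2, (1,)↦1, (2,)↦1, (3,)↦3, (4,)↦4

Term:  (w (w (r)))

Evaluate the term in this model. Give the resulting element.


value = 1

  r = 0
  (w (r)) = w(0,) = 1
  (w (w (r))) = w(1,) = 1


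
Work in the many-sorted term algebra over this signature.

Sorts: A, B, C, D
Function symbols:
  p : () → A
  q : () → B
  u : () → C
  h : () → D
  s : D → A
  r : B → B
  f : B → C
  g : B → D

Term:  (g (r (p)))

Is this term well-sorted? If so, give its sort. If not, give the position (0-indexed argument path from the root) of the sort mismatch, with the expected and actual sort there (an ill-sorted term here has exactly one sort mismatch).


ill-sorted at position [0, 0]: expected B, got A

    (p) : A
  (r (p)) : ✗ arg 0 at [0, 0] has sort A, expected B


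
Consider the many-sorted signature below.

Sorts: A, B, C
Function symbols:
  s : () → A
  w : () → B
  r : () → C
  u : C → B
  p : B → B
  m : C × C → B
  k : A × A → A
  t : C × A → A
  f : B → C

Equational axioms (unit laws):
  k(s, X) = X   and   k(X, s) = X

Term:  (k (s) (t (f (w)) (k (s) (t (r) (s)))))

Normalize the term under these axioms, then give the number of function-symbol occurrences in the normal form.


1. (k (s) (t (f (w)) (k (s) (t (r) (s)))))  →  (t (f (w)) (k (s) (t (r) (s))))
2. (t (f (w)) (k (s) (t (r) (s))))  →  (t (f (w)) (t (r) (s)))
normal form: (t (f (w)) (t (r) (s)))

size = 6


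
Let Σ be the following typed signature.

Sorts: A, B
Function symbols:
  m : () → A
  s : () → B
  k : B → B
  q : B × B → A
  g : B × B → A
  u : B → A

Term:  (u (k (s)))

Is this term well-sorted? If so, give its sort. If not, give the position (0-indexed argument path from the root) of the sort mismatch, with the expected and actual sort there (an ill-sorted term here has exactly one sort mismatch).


    (s) : B
  (k (s)) : B
(u (k (s))) : A

well-sorted; sort = A


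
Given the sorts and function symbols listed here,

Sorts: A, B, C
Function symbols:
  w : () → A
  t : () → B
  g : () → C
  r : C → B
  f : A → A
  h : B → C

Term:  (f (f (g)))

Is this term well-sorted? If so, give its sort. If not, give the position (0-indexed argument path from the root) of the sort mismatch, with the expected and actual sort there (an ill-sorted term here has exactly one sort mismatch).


    (g) : C
  (f (g)) : ✗ arg 0 at [0, 0] has sort C, expected A

ill-sorted at position [0, 0]: expected A, got C


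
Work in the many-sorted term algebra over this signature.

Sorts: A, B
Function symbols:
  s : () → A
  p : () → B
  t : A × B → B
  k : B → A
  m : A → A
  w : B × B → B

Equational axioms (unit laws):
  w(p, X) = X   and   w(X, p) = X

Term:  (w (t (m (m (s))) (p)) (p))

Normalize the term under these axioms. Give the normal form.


1. (w (t (m (m (s))) (p)) (p))  →  (t (m (m (s))) (p))

normal form = (t (m (m (s))) (p))


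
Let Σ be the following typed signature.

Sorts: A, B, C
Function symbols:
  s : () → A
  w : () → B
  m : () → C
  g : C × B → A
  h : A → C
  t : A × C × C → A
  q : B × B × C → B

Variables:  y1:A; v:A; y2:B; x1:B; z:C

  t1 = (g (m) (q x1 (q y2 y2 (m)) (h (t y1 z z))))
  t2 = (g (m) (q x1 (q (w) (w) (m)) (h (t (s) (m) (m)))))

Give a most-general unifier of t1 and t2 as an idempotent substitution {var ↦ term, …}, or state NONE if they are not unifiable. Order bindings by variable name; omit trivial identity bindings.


{y1 ↦ (s), y2 ↦ (w), z ↦ (m)}


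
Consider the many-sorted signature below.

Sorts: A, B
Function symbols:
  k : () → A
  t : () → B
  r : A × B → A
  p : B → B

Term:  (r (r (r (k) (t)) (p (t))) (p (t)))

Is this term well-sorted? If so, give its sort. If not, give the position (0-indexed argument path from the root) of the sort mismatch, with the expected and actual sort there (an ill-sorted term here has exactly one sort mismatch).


      (k) : A
      (t) : B
    (r (k) (t)) : A
      (t) : B
    (p (t)) : B
  (r (r (k) (t)) (p (t))) : A
    (t) : B
  (p (t)) : B
(r (r (r (k) (t)) (p (t))) (p (t))) : A

well-sorted; sort = A


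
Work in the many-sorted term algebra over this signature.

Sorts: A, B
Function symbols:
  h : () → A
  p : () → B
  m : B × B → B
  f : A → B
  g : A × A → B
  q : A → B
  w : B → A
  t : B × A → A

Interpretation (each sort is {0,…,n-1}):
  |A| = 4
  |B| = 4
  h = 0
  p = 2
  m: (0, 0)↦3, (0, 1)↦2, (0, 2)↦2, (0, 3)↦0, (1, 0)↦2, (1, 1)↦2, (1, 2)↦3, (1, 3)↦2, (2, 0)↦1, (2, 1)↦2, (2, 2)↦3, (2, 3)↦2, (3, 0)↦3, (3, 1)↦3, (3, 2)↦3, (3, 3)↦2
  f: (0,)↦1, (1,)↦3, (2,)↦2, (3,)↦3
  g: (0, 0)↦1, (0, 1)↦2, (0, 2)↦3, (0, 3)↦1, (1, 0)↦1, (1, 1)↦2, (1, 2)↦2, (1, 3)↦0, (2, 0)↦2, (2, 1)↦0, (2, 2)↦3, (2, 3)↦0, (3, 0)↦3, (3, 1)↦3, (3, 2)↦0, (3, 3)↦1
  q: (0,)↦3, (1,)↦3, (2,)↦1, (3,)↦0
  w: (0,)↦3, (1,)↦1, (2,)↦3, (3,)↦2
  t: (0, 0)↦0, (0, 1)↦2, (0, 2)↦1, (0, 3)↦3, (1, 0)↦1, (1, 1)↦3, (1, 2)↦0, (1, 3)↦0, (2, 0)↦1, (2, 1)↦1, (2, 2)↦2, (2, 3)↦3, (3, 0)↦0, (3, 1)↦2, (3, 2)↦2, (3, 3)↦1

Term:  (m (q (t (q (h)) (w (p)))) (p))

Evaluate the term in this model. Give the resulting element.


  h = 0
  (q (h)) = q(0,) = 3
  p = 2
  (w (p)) = w(2,) = 3
  (t (q (h)) (w (p))) = t(3, 3) = 1
  (q (t (q (h)) (w (p)))) = q(1,) = 3
  p = 2
  (m (q (t (q (h)) (w (p)))) (p)) = m(3, 2) = 3

value = 3


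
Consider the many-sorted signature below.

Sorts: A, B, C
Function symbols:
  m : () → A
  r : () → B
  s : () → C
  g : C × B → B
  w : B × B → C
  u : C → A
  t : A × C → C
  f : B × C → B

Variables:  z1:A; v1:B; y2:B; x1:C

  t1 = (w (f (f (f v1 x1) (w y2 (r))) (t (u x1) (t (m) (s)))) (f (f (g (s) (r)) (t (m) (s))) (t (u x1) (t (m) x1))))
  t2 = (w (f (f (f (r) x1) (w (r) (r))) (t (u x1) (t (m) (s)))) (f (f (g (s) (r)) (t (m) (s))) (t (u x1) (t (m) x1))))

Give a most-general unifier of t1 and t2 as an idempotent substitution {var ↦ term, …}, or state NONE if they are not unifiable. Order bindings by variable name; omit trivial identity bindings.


{v1 ↦ (r), y2 ↦ (r)}


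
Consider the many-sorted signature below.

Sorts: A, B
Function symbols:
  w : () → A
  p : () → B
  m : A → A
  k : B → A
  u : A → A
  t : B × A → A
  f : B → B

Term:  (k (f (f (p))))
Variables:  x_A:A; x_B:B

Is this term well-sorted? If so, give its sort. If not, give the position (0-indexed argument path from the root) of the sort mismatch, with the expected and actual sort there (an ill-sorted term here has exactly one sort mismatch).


      (p) : B
    (f (p)) : B
  (f (f (p))) : B
(k (f (f (p)))) : A

well-sorted; sort = A


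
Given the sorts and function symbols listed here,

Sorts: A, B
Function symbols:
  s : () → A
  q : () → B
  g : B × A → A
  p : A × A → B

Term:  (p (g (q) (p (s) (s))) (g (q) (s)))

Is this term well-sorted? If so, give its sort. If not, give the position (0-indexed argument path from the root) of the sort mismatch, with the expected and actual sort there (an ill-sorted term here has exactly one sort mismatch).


ill-sorted at position [0, 1]: expected A, got B

    (q) : B
      (s) : A
      (s) : A
    (p (s) (s)) : B
  (g (q) (p (s) (s))) : ✗ arg 1 at [0, 1] has sort B, expected A
    (q) : B
    (s) : A
  (g (q) (s)) : A


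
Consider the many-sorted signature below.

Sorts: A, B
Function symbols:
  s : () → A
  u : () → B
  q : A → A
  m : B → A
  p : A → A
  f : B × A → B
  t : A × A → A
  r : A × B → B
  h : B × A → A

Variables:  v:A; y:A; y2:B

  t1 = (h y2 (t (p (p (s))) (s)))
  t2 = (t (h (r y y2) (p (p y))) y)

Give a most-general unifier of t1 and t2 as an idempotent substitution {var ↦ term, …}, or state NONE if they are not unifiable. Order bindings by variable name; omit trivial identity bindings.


NONE (not unifiable)

head clash or occurs-check failure — not unifiable


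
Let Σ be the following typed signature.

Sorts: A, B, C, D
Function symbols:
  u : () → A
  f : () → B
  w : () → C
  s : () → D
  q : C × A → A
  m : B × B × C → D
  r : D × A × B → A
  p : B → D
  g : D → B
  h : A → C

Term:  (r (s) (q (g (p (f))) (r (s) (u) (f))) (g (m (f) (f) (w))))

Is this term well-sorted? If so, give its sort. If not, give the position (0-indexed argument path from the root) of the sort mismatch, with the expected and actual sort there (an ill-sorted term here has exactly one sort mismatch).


  (s) : D
        (f) : B
      (p (f)) : D
    (g (p (f))) : B
      (s) : D
      (u) : A
      (f) : B
    (r (s) (u) (f)) : A
  (q (g (p (f))) (r (s) (u) (f))) : ✗ arg 0 at [1, 0] has sort B, expected C
      (f) : B
      (f) : B
      (w) : C
    (m (f) (f) (w)) : D
  (g (m (f) (f) (w))) : B

ill-sorted at position [1, 0]: expected C, got B


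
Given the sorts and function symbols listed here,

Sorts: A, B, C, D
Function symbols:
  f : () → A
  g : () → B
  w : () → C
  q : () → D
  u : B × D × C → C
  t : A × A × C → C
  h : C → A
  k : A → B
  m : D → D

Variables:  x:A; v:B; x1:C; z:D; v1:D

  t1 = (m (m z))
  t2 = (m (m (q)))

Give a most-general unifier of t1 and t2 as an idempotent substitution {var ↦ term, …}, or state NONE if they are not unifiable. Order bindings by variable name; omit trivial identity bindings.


{z ↦ (q)}


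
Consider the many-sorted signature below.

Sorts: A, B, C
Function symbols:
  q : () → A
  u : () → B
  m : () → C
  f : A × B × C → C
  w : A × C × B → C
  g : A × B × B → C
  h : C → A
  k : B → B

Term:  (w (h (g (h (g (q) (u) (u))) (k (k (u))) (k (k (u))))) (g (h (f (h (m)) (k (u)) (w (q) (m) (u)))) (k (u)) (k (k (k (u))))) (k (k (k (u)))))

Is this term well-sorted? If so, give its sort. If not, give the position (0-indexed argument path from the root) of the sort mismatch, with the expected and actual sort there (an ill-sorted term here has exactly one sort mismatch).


well-sorted; sort = C

          (q) : A
          (u) : B
          (u) : B
        (g (q) (u) (u)) : C
      (h (g (q) (u) (u))) : A
          (u) : B
        (k (u)) : B
      (k (k (u))) : B
          (u) : B
        (k (u)) : B
      (k (k (u))) : B
    (g (h (g (q) (u) (u))) (k (k (u))) (k (k (u)))) : C
  (h (g (h (g (q) (u) (u))) (k (k (u))) (k (k (u))))) : A
          (m) : C
        (h (m)) : A
          (u) : B
        (k (u)) : B
          (q) : A
          (m) : C
          (u) : B
        (w (q) (m) (u)) : C
      (f (h (m)) (k (u)) (w (q) (m) (u))) : C
    (h (f (h (m)) (k (u)) (w (q) (m) (u)))) : A
      (u) : B
    (k (u)) : B
          (u) : B
        (k (u)) : B
      (k (k (u))) : B
    (k (k (k (u)))) : B
  (g (h (f (h (m)) (k (u)) (w (q) (m) (u)))) (k (u)) (k (k (k (u))))) : C
        (u) : B
      (k (u)) : B
    (k (k (u))) : B
  (k (k (k (u)))) : B
(w (h (g (h (g (q) (u) (u))) (k (k (u))) (k (k (u))))) (g (h (f (h (m)) (k (u)) (w (q) (m) (u)))) (k (u)) (k (k (k (u))))) (k (k (k (u))))) : C


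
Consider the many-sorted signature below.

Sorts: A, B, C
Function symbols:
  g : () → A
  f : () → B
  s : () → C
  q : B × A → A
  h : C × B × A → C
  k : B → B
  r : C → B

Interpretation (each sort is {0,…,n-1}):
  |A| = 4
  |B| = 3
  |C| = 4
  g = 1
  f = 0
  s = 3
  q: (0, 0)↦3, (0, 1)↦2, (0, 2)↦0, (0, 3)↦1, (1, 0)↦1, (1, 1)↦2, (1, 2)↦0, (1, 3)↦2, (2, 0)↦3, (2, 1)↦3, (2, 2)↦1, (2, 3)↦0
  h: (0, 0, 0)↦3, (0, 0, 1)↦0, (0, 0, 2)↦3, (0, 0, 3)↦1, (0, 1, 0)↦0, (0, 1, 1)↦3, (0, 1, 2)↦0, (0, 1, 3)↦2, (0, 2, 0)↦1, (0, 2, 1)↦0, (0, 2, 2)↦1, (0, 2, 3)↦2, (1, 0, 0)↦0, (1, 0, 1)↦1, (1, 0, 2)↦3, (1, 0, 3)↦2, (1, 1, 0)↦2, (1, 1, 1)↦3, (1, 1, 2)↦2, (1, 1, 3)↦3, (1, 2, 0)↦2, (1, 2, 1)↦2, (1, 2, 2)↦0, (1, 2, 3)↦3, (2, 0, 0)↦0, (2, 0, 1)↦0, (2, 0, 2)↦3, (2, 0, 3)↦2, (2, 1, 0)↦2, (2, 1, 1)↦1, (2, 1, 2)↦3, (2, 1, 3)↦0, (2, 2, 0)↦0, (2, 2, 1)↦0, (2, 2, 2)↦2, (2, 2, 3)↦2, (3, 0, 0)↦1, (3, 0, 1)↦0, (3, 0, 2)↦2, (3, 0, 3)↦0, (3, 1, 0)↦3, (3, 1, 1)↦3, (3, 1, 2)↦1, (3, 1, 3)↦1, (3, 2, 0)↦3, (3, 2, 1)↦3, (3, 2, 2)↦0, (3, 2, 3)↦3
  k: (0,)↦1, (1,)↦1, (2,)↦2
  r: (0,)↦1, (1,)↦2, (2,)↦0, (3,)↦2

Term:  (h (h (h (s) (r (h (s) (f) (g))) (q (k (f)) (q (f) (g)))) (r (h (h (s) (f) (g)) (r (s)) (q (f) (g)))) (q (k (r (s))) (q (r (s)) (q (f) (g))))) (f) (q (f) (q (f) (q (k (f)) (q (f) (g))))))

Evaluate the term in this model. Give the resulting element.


value = 0

  s = 3
  s = 3
  f = 0
  g = 1
  (h (s) (f) (g)) = h(3, 0, 1) = 0
  (r (h (s) (f) (g))) = r(0,) = 1
  f = 0
  (k (f)) = k(0,) = 1
  f = 0
  g = 1
  (q (f) (g)) = q(0, 1) = 2
  (q (k (f)) (q (f) (g))) = q(1, 2) = 0
  (h (s) (r (h (s) (f) (g))) (q (k (f)) (q (f) (g)))) = h(3, 1, 0) = 3
  s = 3
  f = 0
  g = 1
  (h (s) (f) (g)) = h(3, 0, 1) = 0
  s = 3
  (r (s)) = r(3,) = 2
  f = 0
  g = 1
  (q (f) (g)) = q(0, 1) = 2
  (h (h (s) (f) (g)) (r (s)) (q (f) (g))) = h(0, 2, 2) = 1
  (r (h (h (s) (f) (g)) (r (s)) (q (f) (g)))) = r(1,) = 2
  s = 3
  (r (s)) = r(3,) = 2
  (k (r (s))) = k(2,) = 2
  s = 3
  (r (s)) = r(3,) = 2
  f = 0
  g = 1
  (q (f) (g)) = q(0, 1) = 2
  (q (r (s)) (q (f) (g))) = q(2, 2) = 1
  (q (k (r (s))) (q (r (s)) (q (f) (g)))) = q(2, 1) = 3
  (h (h (s) (r (h (s) (f) (g))) (q (k (f)) (q (f) (g)))) (r (h (h (s) (f) (g)) (r (s)) (q (f) (g)))) (q (k (r (s))) (q (r (s)) (q (f) (g))))) = h(3, 2, 3) = 3
  f = 0
  f = 0
  f = 0
  f = 0
  (k (f)) = k(0,) = 1
  f = 0
  g = 1
  (q (f) (g)) = q(0, 1) = 2
  (q (k (f)) (q (f) (g))) = q(1, 2) = 0
  (q (f) (q (k (f)) (q (f) (g)))) = q(0, 0) = 3
  (q (f) (q (f) (q (k (f)) (q (f) (g))))) = q(0, 3) = 1
  (h (h (h (s) (r (h (s) (f) (g))) (q (k (f)) (q (f) (g)))) (r (h (h (s) (f) (g)) (r (s)) (q (f) (g)))) (q (k (r (s))) (q (r (s)) (q (f) (g))))) (f) (q (f) (q (f) (q (k (f)) (q (f) (g)))))) = h(3, 0, 1) = 0


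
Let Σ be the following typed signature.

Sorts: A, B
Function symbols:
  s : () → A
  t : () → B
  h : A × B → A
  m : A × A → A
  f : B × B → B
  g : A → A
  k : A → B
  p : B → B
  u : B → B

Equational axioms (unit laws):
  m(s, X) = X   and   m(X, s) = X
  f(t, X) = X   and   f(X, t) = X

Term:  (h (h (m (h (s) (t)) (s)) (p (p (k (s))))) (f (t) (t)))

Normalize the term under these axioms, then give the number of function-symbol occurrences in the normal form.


size = 10

1. (h (h (m (h (s) (t)) (s)) (p (p (k (s))))) (f (t) (t)))  →  (h (h (h (s) (t)) (p (p (k (s))))) (f (t) (t)))
2. (h (h (h (s) (t)) (p (p (k (s))))) (f (t) (t)))  →  (h (h (h (s) (t)) (p (p (k (s))))) (t))
normal form: (h (h (h (s) (t)) (p (p (k (s))))) (t))


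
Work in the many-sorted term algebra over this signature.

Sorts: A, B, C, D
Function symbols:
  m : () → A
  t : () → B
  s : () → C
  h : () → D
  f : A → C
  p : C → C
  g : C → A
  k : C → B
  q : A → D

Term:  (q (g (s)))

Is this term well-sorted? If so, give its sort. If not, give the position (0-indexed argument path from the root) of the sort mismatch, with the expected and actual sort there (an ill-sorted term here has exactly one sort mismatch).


well-sorted; sort = D

    (s) : C
  (g (s)) : A
(q (g (s))) : D


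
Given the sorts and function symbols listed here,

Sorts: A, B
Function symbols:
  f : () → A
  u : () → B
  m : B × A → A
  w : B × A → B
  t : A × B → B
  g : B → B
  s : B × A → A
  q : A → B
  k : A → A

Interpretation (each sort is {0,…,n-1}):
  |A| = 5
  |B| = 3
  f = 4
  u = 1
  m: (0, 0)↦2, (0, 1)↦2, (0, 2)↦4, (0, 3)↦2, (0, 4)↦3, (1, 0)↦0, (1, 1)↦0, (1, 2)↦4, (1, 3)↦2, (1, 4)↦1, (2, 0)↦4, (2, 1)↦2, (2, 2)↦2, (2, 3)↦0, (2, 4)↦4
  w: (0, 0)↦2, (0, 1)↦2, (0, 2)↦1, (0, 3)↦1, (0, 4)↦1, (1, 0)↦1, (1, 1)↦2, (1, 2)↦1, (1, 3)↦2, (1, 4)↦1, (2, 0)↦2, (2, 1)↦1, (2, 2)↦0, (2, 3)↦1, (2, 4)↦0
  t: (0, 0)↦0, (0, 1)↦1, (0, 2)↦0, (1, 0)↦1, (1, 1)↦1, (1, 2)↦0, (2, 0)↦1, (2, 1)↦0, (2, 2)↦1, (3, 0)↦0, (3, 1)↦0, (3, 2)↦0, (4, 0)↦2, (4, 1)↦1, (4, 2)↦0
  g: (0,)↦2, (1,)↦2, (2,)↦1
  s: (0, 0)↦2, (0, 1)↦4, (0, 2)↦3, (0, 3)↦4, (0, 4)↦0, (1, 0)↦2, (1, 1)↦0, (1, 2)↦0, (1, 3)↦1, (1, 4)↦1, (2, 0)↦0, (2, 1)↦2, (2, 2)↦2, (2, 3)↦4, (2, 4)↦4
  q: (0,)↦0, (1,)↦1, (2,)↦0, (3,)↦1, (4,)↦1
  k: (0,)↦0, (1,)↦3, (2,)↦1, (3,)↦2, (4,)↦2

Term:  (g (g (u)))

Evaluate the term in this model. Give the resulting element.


value = 1

  u = 1
  (g (u)) = g(1,) = 2
  (g (g (u))) = g(2,) = 1


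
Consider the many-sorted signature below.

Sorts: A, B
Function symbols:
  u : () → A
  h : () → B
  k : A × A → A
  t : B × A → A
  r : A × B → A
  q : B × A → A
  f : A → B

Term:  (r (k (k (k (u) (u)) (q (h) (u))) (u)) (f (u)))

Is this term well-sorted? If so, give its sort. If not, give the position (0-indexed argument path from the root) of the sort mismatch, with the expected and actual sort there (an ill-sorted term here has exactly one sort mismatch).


well-sorted; sort = A

        (u) : A
        (u) : A
      (k (u) (u)) : A
        (h) : B
        (u) : A
      (q (h) (u)) : A
    (k (k (u) (u)) (q (h) (u))) : A
    (u) : A
  (k (k (k (u) (u)) (q (h) (u))) (u)) : A
    (u) : A
  (f (u)) : B
(r (k (k (k (u) (u)) (q (h) (u))) (u)) (f (u))) : A


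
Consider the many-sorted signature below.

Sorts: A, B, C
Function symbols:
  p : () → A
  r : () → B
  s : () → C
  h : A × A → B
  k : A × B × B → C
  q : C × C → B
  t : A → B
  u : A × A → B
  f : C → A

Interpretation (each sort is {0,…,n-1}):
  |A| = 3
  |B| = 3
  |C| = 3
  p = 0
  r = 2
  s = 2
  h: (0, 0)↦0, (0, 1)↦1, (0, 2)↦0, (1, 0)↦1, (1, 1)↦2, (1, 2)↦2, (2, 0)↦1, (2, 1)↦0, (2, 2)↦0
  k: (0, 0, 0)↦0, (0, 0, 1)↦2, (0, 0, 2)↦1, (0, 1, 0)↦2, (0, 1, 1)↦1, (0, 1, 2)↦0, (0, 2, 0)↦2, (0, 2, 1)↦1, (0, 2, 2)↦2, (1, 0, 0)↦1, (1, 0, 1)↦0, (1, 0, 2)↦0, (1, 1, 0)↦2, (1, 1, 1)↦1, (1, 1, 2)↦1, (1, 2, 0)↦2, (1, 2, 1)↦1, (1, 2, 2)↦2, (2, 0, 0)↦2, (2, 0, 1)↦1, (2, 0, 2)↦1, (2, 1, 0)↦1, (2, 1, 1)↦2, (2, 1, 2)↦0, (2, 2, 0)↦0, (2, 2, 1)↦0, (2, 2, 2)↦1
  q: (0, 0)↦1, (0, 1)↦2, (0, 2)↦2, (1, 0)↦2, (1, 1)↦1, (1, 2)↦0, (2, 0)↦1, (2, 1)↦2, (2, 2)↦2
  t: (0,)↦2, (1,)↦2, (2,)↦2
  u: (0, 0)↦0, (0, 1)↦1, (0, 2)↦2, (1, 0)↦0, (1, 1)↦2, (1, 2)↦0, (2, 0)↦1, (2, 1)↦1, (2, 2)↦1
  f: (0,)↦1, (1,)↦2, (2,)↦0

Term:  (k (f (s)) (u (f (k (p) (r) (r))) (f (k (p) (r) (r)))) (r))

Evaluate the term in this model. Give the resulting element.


  s = 2
  (f (s)) = f(2,) = 0
  p = 0
  r = 2
  r = 2
  (k (p) (r) (r)) = k(0, 2, 2) = 2
  (f (k (p) (r) (r))) = f(2,) = 0
  p = 0
  r = 2
  r = 2
  (k (p) (r) (r)) = k(0, 2, 2) = 2
  (f (k (p) (r) (r))) = f(2,) = 0
  (u (f (k (p) (r) (r))) (f (k (p) (r) (r)))) = u(0, 0) = 0
  r = 2
  (k (f (s)) (u (f (k (p) (r) (r))) (f (k (p) (r) (r)))) (r)) = k(0, 0, 2) = 1

value = 1


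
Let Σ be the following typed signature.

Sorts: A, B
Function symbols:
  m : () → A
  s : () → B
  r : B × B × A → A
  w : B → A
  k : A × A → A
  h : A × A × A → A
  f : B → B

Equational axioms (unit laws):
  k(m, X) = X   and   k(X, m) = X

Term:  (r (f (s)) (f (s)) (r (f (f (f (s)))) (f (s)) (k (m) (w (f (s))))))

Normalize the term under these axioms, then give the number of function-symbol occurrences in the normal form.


1. (r (f (s)) (f (s)) (r (f (f (f (s)))) (f (s)) (k (m) (w (f (s))))))  →  (r (f (s)) (f (s)) (r (f (f (f (s)))) (f (s)) (w (f (s)))))
normal form: (r (f (s)) (f (s)) (r (f (f (f (s)))) (f (s)) (w (f (s)))))

size = 15


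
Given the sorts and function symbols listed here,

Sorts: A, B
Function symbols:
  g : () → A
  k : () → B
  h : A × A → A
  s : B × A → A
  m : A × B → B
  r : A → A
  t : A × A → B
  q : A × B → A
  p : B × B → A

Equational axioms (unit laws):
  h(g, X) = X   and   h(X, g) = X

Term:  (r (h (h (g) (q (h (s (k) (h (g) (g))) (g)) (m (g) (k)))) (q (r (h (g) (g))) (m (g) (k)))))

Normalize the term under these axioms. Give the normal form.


1. (r (h (h (g) (q (h (s (k) (h (g) (g))) (g)) (m (g) (k)))) (q (r (h (g) (g))) (m (g) (k)))))  →  (r (h (q (h (s (k) (h (g) (g))) (g)) (m (g) (k))) (q (r (h (g) (g))) (m (g) (k)))))
2. (r (h (q (h (s (k) (h (g) (g))) (g)) (m (g) (k))) (q (r (h (g) (g))) (m (g) (k)))))  →  (r (h (q (s (k) (h (g) (g))) (m (g) (k))) (q (r (h (g) (g))) (m (g) (k)))))
3. (r (h (q (s (k) (h (g) (g))) (m (g) (k))) (q (r (h (g) (g))) (m (g) (k)))))  →  (r (h (q (s (k) (g)) (m (g) (k))) (q (r (h (g) (g))) (m (g) (k)))))
4. (r (h (q (s (k) (g)) (m (g) (k))) (q (r (h (g) (g))) (m (g) (k)))))  →  (r (h (q (s (k) (g)) (m (g) (k))) (q (r (g)) (m (g) (k)))))

normal form = (r (h (q (s (k) (g)) (m (g) (k))) (q (r (g)) (m (g) (k)))))


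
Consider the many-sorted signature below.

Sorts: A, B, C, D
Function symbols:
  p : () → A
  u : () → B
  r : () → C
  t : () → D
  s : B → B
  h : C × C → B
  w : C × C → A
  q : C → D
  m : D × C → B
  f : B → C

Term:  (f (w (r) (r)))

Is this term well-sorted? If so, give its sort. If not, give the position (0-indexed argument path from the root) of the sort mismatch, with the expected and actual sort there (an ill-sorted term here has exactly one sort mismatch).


ill-sorted at position [0]: expected B, got A

    (r) : C
    (r) : C
  (w (r) (r)) : A
(f (w (r) (r))) : ✗ arg 0 at [0] has sort A, expected B


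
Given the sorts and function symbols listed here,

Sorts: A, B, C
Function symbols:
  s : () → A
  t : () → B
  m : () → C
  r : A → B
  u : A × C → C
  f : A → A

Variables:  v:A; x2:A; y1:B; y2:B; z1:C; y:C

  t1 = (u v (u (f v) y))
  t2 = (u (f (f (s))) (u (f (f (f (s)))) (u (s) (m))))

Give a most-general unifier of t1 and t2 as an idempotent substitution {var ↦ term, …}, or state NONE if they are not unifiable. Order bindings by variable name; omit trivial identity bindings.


{v ↦ (f (f (s))), y ↦ (u (s) (m))}


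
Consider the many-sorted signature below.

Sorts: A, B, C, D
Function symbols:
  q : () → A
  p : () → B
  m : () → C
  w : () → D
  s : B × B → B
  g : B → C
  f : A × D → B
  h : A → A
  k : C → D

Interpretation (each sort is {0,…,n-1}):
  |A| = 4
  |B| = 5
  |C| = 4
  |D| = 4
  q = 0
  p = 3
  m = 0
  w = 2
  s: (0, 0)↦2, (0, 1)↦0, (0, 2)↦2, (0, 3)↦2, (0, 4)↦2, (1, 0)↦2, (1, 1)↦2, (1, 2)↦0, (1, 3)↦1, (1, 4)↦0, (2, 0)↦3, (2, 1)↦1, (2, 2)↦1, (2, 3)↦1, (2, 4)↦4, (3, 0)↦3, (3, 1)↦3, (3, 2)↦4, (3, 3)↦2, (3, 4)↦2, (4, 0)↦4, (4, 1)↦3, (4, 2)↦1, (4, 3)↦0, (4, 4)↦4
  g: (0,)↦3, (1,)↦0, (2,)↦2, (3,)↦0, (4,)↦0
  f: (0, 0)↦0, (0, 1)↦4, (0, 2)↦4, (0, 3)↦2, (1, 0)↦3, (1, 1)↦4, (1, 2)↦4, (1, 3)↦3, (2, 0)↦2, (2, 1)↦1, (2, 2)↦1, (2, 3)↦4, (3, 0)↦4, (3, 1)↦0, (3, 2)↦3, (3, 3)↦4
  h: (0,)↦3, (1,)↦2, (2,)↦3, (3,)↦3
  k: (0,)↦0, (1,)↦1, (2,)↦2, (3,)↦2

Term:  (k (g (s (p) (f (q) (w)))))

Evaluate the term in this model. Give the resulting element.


  p = 3
  q = 0
  w = 2
  (f (q) (w)) = f(0, 2) = 4
  (s (p) (f (q) (w))) = s(3, 4) = 2
  (g (s (p) (f (q) (w)))) = g(2,) = 2
  (k (g (s (p) (f (q) (w))))) = k(2,) = 2

value = 2


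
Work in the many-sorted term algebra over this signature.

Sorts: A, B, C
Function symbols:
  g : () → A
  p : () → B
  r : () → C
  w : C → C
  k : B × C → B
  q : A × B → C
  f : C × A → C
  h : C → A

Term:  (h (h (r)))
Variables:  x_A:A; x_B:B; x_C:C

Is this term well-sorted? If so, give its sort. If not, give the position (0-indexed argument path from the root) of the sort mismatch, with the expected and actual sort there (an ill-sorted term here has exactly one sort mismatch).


ill-sorted at position [0]: expected C, got A

    (r) : C
  (h (r)) : A
(h (h (r))) : ✗ arg 0 at [0] has sort A, expected C


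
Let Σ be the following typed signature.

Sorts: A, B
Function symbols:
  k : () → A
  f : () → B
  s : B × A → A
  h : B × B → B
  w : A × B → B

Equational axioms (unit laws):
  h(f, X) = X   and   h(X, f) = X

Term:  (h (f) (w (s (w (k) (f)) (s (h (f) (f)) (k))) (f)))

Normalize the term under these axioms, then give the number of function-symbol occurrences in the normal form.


size = 9

1. (h (f) (w (s (w (k) (f)) (s (h (f) (f)) (k))) (f)))  →  (w (s (w (k) (f)) (s (h (f) (f)) (k))) (f))
2. (w (s (w (k) (f)) (s (h (f) (f)) (k))) (f))  →  (w (s (w (k) (f)) (s (f) (k))) (f))
normal form: (w (s (w (k) (f)) (s (f) (k))) (f))


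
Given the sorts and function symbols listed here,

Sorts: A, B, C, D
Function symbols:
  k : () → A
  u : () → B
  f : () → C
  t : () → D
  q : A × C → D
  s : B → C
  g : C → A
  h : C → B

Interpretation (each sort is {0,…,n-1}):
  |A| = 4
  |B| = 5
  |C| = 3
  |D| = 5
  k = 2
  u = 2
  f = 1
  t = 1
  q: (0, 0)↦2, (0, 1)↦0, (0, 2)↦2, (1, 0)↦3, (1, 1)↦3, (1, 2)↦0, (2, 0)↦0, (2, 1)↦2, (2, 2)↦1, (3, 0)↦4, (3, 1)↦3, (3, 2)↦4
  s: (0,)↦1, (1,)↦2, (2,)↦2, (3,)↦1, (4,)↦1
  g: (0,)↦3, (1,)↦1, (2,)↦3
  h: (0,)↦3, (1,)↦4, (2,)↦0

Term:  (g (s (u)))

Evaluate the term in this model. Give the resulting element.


value = 3

  u = 2
  (s (u)) = s(2,) = 2
  (g (s (u))) = g(2,) = 3


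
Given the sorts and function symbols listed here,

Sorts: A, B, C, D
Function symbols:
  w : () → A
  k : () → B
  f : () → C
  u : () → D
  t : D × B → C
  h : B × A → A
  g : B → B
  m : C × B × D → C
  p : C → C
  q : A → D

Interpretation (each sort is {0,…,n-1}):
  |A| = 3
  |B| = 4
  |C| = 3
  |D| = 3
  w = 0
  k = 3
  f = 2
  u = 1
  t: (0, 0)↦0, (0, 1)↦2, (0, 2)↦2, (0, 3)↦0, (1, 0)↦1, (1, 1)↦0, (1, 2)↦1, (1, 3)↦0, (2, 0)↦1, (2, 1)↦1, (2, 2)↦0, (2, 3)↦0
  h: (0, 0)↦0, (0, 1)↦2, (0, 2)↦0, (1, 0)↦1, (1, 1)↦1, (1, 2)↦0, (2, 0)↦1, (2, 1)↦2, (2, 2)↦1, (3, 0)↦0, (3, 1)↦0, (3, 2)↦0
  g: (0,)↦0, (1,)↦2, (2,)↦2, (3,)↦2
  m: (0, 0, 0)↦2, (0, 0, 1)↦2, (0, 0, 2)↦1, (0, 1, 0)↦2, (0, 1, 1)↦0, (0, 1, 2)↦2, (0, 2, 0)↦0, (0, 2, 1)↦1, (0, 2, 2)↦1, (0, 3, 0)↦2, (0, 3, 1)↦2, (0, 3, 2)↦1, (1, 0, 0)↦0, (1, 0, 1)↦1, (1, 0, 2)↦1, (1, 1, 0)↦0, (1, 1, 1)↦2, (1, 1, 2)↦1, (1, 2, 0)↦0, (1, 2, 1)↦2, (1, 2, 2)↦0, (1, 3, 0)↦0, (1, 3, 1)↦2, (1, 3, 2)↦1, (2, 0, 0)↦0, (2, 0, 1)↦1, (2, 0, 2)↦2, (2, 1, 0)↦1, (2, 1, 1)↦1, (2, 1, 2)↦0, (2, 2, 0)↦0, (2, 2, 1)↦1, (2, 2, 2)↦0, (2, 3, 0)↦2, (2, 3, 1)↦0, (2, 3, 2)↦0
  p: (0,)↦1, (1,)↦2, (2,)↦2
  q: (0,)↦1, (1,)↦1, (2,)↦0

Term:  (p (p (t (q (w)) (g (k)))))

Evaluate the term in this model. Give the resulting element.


  w = 0
  (q (w)) = q(0,) = 1
  k = 3
  (g (k)) = g(3,) = 2
  (t (q (w)) (g (k))) = t(1, 2) = 1
  (p (t (q (w)) (g (k)))) = p(1,) = 2
  (p (p (t (q (w)) (g (k))))) = p(2,) = 2

value = 2


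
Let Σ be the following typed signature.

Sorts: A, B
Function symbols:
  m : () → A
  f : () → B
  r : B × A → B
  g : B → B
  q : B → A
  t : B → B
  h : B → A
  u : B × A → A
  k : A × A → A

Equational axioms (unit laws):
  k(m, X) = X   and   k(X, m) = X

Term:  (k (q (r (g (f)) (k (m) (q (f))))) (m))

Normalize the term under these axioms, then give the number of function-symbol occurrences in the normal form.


size = 6

1. (k (q (r (g (f)) (k (m) (q (f))))) (m))  →  (q (r (g (f)) (k (m) (q (f)))))
2. (q (r (g (f)) (k (m) (q (f)))))  →  (q (r (g (f)) (q (f))))
normal form: (q (r (g (f)) (q (f))))


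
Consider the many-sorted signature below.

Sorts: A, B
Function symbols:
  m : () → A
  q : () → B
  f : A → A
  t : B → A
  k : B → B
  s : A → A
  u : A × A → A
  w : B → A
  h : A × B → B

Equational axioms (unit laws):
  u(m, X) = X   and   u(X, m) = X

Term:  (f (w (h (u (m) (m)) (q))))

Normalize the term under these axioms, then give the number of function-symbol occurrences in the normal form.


1. (f (w (h (u (m) (m)) (q))))  →  (f (w (h (m) (q))))
normal form: (f (w (h (m) (q))))

size = 5


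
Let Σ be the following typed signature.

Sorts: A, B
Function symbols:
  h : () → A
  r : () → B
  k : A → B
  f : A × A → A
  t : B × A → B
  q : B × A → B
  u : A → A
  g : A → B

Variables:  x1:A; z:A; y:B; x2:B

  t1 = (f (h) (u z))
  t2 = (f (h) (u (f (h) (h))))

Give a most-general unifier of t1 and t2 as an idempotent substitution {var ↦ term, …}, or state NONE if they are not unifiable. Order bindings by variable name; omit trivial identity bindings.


{z ↦ (f (h) (h))}


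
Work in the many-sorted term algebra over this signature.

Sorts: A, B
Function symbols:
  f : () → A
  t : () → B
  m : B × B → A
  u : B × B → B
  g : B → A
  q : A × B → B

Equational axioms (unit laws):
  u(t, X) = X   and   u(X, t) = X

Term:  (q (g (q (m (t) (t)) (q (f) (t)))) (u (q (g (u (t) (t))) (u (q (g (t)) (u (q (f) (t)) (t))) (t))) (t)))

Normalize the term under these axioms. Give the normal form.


normal form = (q (g (q (m (t) (t)) (q (f) (t)))) (q (g (t)) (q (g (t)) (q (f) (t)))))

1. (q (g (q (m (t) (t)) (q (f) (t)))) (u (q (g (u (t) (t))) (u (q (g (t)) (u (q (f) (t)) (t))) (t))) (t)))  →  (q (g (q (m (t) (t)) (q (f) (t)))) (q (g (u (t) (t))) (u (q (g (t)) (u (q (f) (t)) (t))) (t))))
2. (q (g (q (m (t) (t)) (q (f) (t)))) (q (g (u (t) (t))) (u (q (g (t)) (u (q (f) (t)) (t))) (t))))  →  (q (g (q (m (t) (t)) (q (f) (t)))) (q (g (t)) (u (q (g (t)) (u (q (f) (t)) (t))) (t))))
3. (q (g (q (m (t) (t)) (q (f) (t)))) (q (g (t)) (u (q (g (t)) (u (q (f) (t)) (t))) (t))))  →  (q (g (q (m (t) (t)) (q (f) (t)))) (q (g (t)) (q (g (t)) (u (q (f) (t)) (t)))))
4. (q (g (q (m (t) (t)) (q (f) (t)))) (q (g (t)) (q (g (t)) (u (q (f) (t)) (t)))))  →  (q (g (q (m (t) (t)) (q (f) (t)))) (q (g (t)) (q (g (t)) (q (f) (t)))))


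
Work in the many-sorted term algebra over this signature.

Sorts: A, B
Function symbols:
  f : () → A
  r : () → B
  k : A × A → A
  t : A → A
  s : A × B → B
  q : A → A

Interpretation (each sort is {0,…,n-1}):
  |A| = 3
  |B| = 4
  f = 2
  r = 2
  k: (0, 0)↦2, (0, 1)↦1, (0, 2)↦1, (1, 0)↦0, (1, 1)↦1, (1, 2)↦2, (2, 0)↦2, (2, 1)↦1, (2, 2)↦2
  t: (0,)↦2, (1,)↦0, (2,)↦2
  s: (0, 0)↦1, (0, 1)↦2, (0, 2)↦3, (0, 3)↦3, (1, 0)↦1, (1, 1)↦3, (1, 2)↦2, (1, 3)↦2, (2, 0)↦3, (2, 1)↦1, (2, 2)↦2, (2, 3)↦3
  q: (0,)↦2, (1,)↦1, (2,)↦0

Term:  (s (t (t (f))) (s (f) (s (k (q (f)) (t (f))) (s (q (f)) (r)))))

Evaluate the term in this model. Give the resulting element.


  f = 2
  (t (f)) = t(2,) = 2
  (t (t (f))) = t(2,) = 2
  f = 2
  f = 2
  (q (f)) = q(2,) = 0
  f = 2
  (t (f)) = t(2,) = 2
  (k (q (f)) (t (f))) = k(0, 2) = 1
  f = 2
  (q (f)) = q(2,) = 0
  r = 2
  (s (q (f)) (r)) = s(0, 2) = 3
  (s (k (q (f)) (t (f))) (s (q (f)) (r))) = s(1, 3) = 2
  (s (f) (s (k (q (f)) (t (f))) (s (q (f)) (r)))) = s(2, 2) = 2
  (s (t (t (f))) (s (f) (s (k (q (f)) (t (f))) (s (q (f)) (r))))) = s(2, 2) = 2

value = 2


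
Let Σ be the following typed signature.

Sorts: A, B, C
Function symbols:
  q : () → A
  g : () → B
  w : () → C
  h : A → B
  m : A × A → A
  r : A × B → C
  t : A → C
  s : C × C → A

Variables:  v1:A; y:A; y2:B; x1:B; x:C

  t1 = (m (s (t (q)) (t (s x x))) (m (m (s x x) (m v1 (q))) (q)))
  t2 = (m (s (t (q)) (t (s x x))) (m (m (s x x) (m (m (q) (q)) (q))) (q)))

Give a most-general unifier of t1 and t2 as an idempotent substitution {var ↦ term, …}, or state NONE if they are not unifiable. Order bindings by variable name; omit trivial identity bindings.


{v1 ↦ (m (q) (q))}


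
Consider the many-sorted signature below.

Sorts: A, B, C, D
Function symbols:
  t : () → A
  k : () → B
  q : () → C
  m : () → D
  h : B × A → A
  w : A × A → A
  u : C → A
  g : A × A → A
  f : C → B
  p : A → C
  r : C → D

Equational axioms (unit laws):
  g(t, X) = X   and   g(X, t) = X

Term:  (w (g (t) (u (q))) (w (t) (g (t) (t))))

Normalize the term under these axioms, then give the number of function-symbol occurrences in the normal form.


size = 6

1. (w (g (t) (u (q))) (w (t) (g (t) (t))))  →  (w (u (q)) (w (t) (g (t) (t))))
2. (w (u (q)) (w (t) (g (t) (t))))  →  (w (u (q)) (w (t) (t)))
normal form: (w (u (q)) (w (t) (t)))


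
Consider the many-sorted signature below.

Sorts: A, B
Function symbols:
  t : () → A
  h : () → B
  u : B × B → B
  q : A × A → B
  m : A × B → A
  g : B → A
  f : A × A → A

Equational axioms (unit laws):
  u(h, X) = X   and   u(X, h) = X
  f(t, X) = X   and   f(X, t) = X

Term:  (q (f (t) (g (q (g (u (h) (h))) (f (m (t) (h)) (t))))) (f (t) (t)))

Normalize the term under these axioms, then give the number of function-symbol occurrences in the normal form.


1. (q (f (t) (g (q (g (u (h) (h))) (f (m (t) (h)) (t))))) (f (t) (t)))  →  (q (g (q (g (u (h) (h))) (f (m (t) (h)) (t)))) (f (t) (t)))
2. (q (g (q (g (u (h) (h))) (f (m (t) (h)) (t)))) (f (t) (t)))  →  (q (g (q (g (h)) (f (m (t) (h)) (t)))) (f (t) (t)))
3. (q (g (q (g (h)) (f (m (t) (h)) (t)))) (f (t) (t)))  →  (q (g (q (g (h)) (m (t) (h)))) (f (t) (t)))
4. (q (g (q (g (h)) (m (t) (h)))) (f (t) (t)))  →  (q (g (q (g (h)) (m (t) (h)))) (t))
normal form: (q (g (q (g (h)) (m (t) (h)))) (t))

size = 9


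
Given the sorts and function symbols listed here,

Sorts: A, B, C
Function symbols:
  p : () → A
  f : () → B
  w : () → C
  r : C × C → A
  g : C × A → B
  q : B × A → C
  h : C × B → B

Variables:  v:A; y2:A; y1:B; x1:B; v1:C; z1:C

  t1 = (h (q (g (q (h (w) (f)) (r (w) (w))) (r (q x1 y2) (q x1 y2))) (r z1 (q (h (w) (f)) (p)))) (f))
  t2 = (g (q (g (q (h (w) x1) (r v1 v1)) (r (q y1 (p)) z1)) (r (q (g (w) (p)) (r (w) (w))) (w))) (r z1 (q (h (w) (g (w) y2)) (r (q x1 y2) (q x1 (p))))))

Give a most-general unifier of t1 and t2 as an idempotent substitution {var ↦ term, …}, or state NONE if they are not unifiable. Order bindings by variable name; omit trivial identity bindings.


head clash or occurs-check failure — not unifiable

NONE (not unifiable)


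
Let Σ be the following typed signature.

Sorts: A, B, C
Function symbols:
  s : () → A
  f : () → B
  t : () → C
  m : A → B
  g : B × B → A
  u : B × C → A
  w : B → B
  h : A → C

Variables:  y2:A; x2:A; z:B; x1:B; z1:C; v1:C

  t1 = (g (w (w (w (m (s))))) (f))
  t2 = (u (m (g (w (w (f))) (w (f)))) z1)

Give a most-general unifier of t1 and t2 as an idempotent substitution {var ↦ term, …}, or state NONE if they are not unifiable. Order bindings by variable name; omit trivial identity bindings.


NONE (not unifiable)

head clash or occurs-check failure — not unifiable


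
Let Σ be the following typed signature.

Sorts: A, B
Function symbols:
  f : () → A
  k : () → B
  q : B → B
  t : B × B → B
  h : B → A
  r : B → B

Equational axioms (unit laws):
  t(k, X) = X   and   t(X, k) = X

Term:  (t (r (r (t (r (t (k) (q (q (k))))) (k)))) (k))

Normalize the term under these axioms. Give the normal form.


1. (t (r (r (t (r (t (k) (q (q (k))))) (k)))) (k))  →  (r (r (t (r (t (k) (q (q (k))))) (k))))
2. (r (r (t (r (t (k) (q (q (k))))) (k))))  →  (r (r (r (t (k) (q (q (k)))))))
3. (r (r (r (t (k) (q (q (k)))))))  →  (r (r (r (q (q (k))))))

normal form = (r (r (r (q (q (k))))))
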